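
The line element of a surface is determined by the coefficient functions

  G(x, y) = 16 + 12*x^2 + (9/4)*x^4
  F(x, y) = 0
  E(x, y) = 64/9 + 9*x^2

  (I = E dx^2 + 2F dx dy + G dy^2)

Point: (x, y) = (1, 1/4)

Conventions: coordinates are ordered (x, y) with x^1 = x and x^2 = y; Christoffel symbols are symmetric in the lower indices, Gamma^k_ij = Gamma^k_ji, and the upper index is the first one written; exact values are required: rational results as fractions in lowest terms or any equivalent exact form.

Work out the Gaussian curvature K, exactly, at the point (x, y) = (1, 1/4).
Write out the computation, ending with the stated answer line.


E = 145/9, F = 0, G = 121/4, EG - F^2 = 17545/36 at the point
E_x = 18, E_y = 0, F_x = 0, F_y = 0, G_x = 33, G_y = 0
E_yy = 0, F_xy = 0, G_xx = 51
Brioschi: K = (det M1 - det M2) / (EG - F^2)^2 with the standard first/second-derivative matrices M1, M2.
M1 = [[-E_yy/2 + F_xy - G_xx/2, E_x/2, F_x - E_y/2], [F_y - G_x/2, E, F], [G_y/2, F, G]] = [[-51/2, 9, 0], [-33/2, 145/9, 0], [0, 0, 121/4]]; det M1 = -95227/12
M2 = [[0, E_y/2, G_x/2], [E_y/2, E, F], [G_x/2, F, G]] = [[0, 0, 33/2], [0, 145/9, 0], [33/2, 0, 121/4]]; det M2 = -17545/4
det M1 - det M2 = -10648/3; K = -10648/3 / (17545/36)^2 = -3456/231275

Answer: K = -3456/231275


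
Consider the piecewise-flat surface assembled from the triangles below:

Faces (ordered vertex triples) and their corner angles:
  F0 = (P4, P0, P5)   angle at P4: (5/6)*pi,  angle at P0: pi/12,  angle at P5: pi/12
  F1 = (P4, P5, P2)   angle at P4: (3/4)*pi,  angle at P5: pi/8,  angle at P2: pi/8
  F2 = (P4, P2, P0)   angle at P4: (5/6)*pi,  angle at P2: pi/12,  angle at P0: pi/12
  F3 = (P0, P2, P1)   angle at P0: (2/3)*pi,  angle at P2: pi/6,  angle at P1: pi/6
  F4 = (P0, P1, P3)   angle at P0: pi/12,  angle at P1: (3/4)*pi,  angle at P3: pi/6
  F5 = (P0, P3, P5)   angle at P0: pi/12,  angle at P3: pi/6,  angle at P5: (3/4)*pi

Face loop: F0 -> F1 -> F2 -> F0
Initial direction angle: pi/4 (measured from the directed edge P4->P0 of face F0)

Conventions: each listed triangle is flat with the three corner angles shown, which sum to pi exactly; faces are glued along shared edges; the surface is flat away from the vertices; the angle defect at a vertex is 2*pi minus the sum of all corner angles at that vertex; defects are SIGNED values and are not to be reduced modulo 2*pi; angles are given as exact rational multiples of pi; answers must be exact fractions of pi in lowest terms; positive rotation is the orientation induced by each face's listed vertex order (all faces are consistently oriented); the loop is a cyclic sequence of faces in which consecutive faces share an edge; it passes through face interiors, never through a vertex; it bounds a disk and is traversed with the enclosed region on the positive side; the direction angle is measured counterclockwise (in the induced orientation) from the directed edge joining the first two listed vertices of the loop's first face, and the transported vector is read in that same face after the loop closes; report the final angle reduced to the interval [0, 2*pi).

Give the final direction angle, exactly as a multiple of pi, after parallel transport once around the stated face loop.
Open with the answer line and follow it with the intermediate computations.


Answer: final direction angle = (11/6)*pi

enclosed vertex P4: corner angles sum to (29/12)*pi, defect = 2*pi - (29/12)*pi = (-5/12)*pi
the final direction is the initial angle plus the enclosed defects, taken mod 2*pi in the induced orientation
final angle = pi/4 - (5/12)*pi = (11/6)*pi (mod 2*pi)


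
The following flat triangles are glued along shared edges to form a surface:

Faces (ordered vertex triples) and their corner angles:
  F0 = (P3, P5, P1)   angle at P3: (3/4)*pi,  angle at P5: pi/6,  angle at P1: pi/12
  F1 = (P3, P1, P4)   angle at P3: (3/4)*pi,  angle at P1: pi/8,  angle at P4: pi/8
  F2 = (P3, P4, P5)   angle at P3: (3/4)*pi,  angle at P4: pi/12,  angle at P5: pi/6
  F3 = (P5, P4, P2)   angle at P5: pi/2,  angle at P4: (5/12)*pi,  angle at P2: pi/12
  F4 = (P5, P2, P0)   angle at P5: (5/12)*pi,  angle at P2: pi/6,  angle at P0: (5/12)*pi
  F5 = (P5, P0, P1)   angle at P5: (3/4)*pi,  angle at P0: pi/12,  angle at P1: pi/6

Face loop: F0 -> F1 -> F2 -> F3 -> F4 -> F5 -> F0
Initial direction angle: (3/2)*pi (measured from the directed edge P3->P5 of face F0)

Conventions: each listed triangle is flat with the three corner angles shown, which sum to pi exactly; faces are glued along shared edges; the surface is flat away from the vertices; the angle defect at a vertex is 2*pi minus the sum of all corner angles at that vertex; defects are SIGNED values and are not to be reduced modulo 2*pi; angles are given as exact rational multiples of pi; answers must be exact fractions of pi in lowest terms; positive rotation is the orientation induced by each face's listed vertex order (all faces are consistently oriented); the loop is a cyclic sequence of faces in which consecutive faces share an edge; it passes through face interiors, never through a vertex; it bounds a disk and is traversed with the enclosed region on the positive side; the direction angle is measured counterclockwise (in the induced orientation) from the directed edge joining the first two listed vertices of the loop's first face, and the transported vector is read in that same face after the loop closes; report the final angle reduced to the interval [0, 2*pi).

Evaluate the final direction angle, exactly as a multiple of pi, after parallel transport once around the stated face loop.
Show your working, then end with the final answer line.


enclosed vertex P3: corner angles sum to (9/4)*pi, defect = 2*pi - (9/4)*pi = -pi/4
enclosed vertex P5: corner angles sum to 2*pi, defect = 2*pi - 2*pi = 0
transport around the loop rotates by the sum of enclosed defects; add to the initial angle mod 2*pi
final angle = (3/2)*pi - pi/4 = (5/4)*pi (mod 2*pi)

Answer: final direction angle = (5/4)*pi


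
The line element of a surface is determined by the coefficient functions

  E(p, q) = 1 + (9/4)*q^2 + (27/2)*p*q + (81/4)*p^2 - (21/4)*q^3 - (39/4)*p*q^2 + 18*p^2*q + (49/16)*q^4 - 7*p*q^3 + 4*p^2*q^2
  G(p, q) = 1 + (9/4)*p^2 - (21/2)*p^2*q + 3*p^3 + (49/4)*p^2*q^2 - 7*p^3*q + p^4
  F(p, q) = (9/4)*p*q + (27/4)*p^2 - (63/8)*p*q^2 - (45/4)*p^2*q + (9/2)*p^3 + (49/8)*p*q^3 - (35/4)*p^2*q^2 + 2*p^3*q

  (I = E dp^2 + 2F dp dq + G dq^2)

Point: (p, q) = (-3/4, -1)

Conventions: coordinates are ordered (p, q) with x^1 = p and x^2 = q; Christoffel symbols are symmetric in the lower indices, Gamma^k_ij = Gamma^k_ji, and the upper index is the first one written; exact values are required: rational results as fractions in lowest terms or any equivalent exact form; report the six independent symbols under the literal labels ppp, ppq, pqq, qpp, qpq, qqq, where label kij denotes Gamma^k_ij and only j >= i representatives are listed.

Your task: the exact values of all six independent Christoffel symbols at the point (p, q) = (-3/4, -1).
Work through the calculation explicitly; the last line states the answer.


E = 1745/64, F = 2091/128, G = 2857/256 at the point
E_p = -205/8, E_q = -287/8, F_p = -829/32, F_q = -1575/64, G_p = -357/16, G_q = -1071/64
EG - F^2 = 9581/256;  g^inv = (256/9581) * [[2857/256, -2091/128], [-2091/128, 1745/64]]
first-kind symbols [ij,l] = (1/2)(d_i g_jl + d_j g_il - d_l g_ij): [pp,p] = E_p/2 = -205/16, [pp,q] = F_p - E_q/2 = -255/32, [pq,p] = E_q/2 = -287/16, [pq,q] = G_p/2 = -357/32, [qq,p] = F_q - G_p/2 = -861/64, [qq,q] = G_q/2 = -1071/128
Gamma^p_ij = (G*[ij,p] - F*[ij,q])/(EG - F^2), Gamma^q_ij = (E*[ij,q] - F*[ij,p])/(EG - F^2)

Answer: Gamma_ppp = -3280/9581, Gamma_ppq = -4592/9581, Gamma_pqq = -3444/9581, Gamma_qpp = -2040/9581, Gamma_qpq = -2856/9581, Gamma_qqq = -2142/9581


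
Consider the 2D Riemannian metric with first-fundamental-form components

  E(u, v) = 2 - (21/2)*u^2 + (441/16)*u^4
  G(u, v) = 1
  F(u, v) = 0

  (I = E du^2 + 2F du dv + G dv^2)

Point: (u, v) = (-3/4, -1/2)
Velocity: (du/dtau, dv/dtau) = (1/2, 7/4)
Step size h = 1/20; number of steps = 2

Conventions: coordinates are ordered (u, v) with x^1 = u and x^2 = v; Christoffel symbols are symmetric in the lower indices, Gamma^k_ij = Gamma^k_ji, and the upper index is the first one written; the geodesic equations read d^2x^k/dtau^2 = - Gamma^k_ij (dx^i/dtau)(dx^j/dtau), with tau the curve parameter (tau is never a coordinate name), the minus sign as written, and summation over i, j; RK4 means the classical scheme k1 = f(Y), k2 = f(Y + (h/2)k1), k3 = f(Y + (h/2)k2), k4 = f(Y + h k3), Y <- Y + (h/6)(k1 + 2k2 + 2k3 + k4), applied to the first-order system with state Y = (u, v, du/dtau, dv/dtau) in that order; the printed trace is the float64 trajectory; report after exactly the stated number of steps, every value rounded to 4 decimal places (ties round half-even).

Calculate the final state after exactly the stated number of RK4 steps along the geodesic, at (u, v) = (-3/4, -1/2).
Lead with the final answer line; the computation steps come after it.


Answer: u = -0.6954, v = -0.3250, du/dtau = 0.5977, dv/dtau = 1.7500

f(Y) = (du/dtau, dv/dtau, -Gamma^u_ij Y'^i Y'^j, -Gamma^v_ij Y'^i Y'^j) with the Gammas evaluated at the stage position; h = 0.050000; intermediate values shown to 6 dp
step 0: u = -0.7500, v = -0.5000, du/dtau = 0.5000, dv/dtau = 1.7500
step 1:
  k1: at (u, v) = (-0.750000, -0.500000), (du/dtau, dv/dtau) = (0.500000, 1.750000); Gamma_uuu = -3.194564, Gamma_uuv = 0.000000, Gamma_uvv = 0.000000, Gamma_vuu = 0.000000, Gamma_vuv = 0.000000, Gamma_vvv = 0.000000; k1 = (0.500000, 1.750000, 0.798641, 0.000000)
  k2: at (u, v) = (-0.737500, -0.456250), (du/dtau, dv/dtau) = (0.519966, 1.750000); Gamma_uuu = -3.234050, Gamma_uuv = 0.000000, Gamma_uvv = 0.000000, Gamma_vuu = 0.000000, Gamma_vuv = 0.000000, Gamma_vvv = 0.000000; k2 = (0.519966, 1.750000, 0.874373, 0.000000)
  k3: at (u, v) = (-0.737001, -0.456250), (du/dtau, dv/dtau) = (0.521859, 1.750000); Gamma_uuu = -3.235562, Gamma_uuv = 0.000000, Gamma_uvv = 0.000000, Gamma_vuu = 0.000000, Gamma_vuv = 0.000000, Gamma_vvv = 0.000000; k3 = (0.521859, 1.750000, 0.881164, 0.000000)
  k4: at (u, v) = (-0.723907, -0.412500), (du/dtau, dv/dtau) = (0.544058, 1.750000); Gamma_uuu = -3.273131, Gamma_uuv = 0.000000, Gamma_uvv = 0.000000, Gamma_vuu = 0.000000, Gamma_vuv = 0.000000, Gamma_vvv = 0.000000; k4 = (0.544058, 1.750000, 0.968844, 0.000000)
  Y <- Y + (h/6)(k1 + 2k2 + 2k3 + k4): u = -0.7239, v = -0.4125, du/dtau = 0.5440, dv/dtau = 1.7500
step 2:
  k1: at (u, v) = (-0.723936, -0.412500), (du/dtau, dv/dtau) = (0.543988, 1.750000); Gamma_uuu = -3.273053, Gamma_uuv = 0.000000, Gamma_uvv = 0.000000, Gamma_vuu = 0.000000, Gamma_vuv = 0.000000, Gamma_vvv = 0.000000; k1 = (0.543988, 1.750000, 0.968572, 0.000000)
  k2: at (u, v) = (-0.710336, -0.368750), (du/dtau, dv/dtau) = (0.568202, 1.750000); Gamma_uuu = -3.306895, Gamma_uuv = 0.000000, Gamma_uvv = 0.000000, Gamma_vuu = 0.000000, Gamma_vuv = 0.000000, Gamma_vvv = 0.000000; k2 = (0.568202, 1.750000, 1.067644, 0.000000)
  k3: at (u, v) = (-0.709731, -0.368750), (du/dtau, dv/dtau) = (0.570679, 1.750000); Gamma_uuu = -3.308256, Gamma_uuv = 0.000000, Gamma_uvv = 0.000000, Gamma_vuu = 0.000000, Gamma_vuv = 0.000000, Gamma_vvv = 0.000000; k3 = (0.570679, 1.750000, 1.077415, 0.000000)
  k4: at (u, v) = (-0.695402, -0.325000), (du/dtau, dv/dtau) = (0.597859, 1.750000); Gamma_uuu = -3.336152, Gamma_uuv = 0.000000, Gamma_uvv = 0.000000, Gamma_vuu = 0.000000, Gamma_vuv = 0.000000, Gamma_vvv = 0.000000; k4 = (0.597859, 1.750000, 1.192458, 0.000000)
  Y <- Y + (h/6)(k1 + 2k2 + 2k3 + k4): u = -0.6954, v = -0.3250, du/dtau = 0.5977, dv/dtau = 1.7500


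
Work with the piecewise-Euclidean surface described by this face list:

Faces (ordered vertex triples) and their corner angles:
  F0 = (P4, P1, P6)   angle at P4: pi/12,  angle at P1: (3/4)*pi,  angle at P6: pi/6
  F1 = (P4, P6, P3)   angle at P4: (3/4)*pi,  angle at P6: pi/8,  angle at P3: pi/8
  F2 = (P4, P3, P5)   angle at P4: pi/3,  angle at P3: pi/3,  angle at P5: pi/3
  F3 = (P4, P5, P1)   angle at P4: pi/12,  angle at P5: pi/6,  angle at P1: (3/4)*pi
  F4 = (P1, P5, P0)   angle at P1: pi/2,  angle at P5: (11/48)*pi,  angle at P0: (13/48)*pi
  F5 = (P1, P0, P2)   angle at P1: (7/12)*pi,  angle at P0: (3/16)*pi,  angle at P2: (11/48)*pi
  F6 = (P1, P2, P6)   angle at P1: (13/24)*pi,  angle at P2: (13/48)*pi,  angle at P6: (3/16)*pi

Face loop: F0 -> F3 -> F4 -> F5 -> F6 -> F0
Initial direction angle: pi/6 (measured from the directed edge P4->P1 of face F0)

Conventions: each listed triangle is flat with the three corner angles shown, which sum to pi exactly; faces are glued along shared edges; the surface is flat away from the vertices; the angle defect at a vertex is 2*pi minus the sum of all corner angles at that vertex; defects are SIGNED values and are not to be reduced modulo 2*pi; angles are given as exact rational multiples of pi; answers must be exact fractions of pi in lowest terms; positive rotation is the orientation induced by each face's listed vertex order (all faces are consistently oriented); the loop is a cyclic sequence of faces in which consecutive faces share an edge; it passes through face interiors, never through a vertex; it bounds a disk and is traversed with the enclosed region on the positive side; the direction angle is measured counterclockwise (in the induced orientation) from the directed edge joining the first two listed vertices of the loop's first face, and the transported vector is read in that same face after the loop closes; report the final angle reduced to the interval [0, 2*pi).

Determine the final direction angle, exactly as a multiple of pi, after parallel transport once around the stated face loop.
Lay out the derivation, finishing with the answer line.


enclosed vertex P1: corner angles sum to (25/8)*pi, defect = 2*pi - (25/8)*pi = (-9/8)*pi
the rotation equals the total enclosed defect, so the final angle is initial + defects (mod 2*pi)
final angle = pi/6 - (9/8)*pi = (25/24)*pi (mod 2*pi)

Answer: final direction angle = (25/24)*pi


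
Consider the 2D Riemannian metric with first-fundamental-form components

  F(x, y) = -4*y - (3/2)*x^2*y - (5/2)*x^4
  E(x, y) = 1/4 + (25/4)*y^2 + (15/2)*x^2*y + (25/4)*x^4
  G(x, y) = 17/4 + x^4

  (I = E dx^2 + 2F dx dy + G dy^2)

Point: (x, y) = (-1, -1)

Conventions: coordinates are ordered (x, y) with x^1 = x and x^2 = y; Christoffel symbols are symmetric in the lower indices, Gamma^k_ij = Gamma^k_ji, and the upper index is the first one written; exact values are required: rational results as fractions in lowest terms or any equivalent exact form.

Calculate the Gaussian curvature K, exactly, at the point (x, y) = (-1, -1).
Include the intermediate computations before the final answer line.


E = 21/4, F = 3, G = 21/4, EG - F^2 = 297/16 at the point
E_x = -10, E_y = -5, F_x = 7, F_y = -11/2, G_x = -4, G_y = 0
E_yy = 25/2, F_xy = 3, G_xx = 12
Evaluate Brioschi's two determinant matrices M1, M2 and divide by (EG - F^2)^2.
M1 = [[-E_yy/2 + F_xy - G_xx/2, E_x/2, F_x - E_y/2], [F_y - G_x/2, E, F], [G_y/2, F, G]] = [[-37/4, -5, 19/2], [-7/2, 21/4, 3], [0, 3, 21/4]]; det M1 = -23253/64
M2 = [[0, E_y/2, G_x/2], [E_y/2, E, F], [G_x/2, F, G]] = [[0, -5/2, -2], [-5/2, 21/4, 3], [-2, 3, 21/4]]; det M2 = -381/16
det M1 - det M2 = -21729/64; K = -21729/64 / (297/16)^2 = -28972/29403

Answer: K = -28972/29403


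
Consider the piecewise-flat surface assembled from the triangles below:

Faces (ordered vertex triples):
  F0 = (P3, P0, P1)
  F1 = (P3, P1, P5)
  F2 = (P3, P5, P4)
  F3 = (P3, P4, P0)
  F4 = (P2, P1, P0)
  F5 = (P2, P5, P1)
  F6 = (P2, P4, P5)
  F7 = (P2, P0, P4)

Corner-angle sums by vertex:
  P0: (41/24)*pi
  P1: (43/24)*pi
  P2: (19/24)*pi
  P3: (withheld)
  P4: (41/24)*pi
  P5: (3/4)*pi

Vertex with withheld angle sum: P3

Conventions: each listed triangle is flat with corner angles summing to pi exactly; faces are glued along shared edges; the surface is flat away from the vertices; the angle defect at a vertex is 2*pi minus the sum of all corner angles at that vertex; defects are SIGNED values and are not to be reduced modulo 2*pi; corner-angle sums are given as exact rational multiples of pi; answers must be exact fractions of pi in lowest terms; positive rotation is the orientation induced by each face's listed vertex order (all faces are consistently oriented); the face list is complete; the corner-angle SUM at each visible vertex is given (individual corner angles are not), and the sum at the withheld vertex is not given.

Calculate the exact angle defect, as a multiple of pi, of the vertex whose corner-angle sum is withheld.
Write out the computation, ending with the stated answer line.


V = 6, E = 12, F = 8; chi = V - E + F = 2
Gauss-Bonnet: total defect = 2*pi*chi = 4*pi; visible defects sum to (13/4)*pi

Answer: defect(P3) = (3/4)*pi


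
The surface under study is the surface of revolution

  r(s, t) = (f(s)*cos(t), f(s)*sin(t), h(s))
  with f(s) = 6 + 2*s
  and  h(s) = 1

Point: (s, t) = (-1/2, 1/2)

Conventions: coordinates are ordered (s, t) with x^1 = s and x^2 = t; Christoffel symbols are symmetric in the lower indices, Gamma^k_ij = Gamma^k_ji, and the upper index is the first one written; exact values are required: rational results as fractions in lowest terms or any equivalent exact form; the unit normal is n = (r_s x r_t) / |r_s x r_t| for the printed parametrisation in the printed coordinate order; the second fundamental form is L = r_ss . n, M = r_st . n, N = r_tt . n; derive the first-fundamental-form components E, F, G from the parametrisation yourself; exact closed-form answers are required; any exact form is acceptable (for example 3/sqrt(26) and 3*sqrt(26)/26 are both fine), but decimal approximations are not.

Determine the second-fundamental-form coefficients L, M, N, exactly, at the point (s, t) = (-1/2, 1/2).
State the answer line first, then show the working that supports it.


Answer: L = 0, M = 0, N = 0

f = 5, f' = 2, f'' = 0, h' = 0, h'' = 0
E = 4, F = 0, G = 25; answer radicand W^2 = 4
unnormalised second-form numerators: l = 0, m = 0, n = 0; L = l/sqrt(4), and similarly M = m/sqrt(W^2), N = n/sqrt(W^2)


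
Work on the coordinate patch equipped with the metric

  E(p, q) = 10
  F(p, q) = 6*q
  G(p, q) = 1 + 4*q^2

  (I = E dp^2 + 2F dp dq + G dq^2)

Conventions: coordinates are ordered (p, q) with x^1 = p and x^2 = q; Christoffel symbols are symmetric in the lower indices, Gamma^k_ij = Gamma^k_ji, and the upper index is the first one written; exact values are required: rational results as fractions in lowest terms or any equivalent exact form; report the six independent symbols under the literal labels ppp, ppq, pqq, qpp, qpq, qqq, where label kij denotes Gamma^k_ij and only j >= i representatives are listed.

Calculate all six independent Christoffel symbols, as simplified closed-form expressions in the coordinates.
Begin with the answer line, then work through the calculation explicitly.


Answer: Gamma_ppp = 0, Gamma_ppq = 0, Gamma_pqq = 3/(2*q^2 + 5), Gamma_qpp = 0, Gamma_qpq = 0, Gamma_qqq = 2*q/(2*q^2 + 5)

E = 10; F = 6*q; G = 1 + 4*q^2
Gamma^k_ij = (1/2) g^{kl} (d_i g_jl + d_j g_il - d_l g_ij), with g^inv = (1/(EG-F^2)) [[G, -F], [-F, E]]
first partials: E_p = 0, E_q = 0, F_p = 0, F_q = 6, G_p = 0, G_q = 8*q
D = EG - F^2 = 10 + 4*q^2
expanded: Gamma^p_pp = (G E_p - 2F F_p + F E_q)/(2D), Gamma^p_pq = (G E_q - F G_p)/(2D), Gamma^p_qq = (2G F_q - G G_p - F G_q)/(2D), Gamma^q_pp = (2E F_p - E E_q - F E_p)/(2D), Gamma^q_pq = (E G_p - F E_q)/(2D), Gamma^q_qq = (E G_q - 2F F_q + F G_p)/(2D); substitute and cancel common factors


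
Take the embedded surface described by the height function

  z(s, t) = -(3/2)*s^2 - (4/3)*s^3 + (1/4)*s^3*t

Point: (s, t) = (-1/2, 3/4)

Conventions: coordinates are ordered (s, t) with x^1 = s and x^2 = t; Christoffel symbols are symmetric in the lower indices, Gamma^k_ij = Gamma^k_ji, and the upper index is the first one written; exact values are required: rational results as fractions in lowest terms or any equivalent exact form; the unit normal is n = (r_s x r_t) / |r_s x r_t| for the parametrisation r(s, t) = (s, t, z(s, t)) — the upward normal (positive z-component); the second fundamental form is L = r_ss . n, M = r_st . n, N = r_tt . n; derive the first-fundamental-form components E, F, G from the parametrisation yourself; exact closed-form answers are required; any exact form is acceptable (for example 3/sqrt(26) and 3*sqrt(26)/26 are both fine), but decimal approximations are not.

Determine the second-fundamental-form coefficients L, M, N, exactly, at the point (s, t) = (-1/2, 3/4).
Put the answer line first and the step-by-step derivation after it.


Answer: L = 28*sqrt(5781)/5781, M = 4*sqrt(5781)/1927, N = 0

z_s = 41/64, z_t = -1/32, z_ss = 7/16, z_st = 3/16, z_tt = 0
E = 5777/4096, F = -41/2048, G = 1025/1024; answer radicand W^2 = 5781/4096
unnormalised second-form numerators: l = 7/16, m = 3/16, n = 0; L = l/sqrt(5781/4096), and similarly M = m/sqrt(W^2), N = n/sqrt(W^2)


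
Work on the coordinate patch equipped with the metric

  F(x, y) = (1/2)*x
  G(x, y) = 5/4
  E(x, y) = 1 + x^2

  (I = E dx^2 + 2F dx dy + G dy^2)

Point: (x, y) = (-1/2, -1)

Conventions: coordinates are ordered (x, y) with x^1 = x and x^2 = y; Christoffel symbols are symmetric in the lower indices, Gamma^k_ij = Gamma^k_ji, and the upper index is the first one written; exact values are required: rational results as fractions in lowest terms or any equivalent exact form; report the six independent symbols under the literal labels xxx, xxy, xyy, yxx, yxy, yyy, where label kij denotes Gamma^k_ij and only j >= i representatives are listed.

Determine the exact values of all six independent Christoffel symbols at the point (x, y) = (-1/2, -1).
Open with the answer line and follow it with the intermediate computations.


Answer: Gamma_xxx = -1/3, Gamma_xxy = 0, Gamma_xyy = 0, Gamma_yxx = 1/3, Gamma_yxy = 0, Gamma_yyy = 0

E = 5/4, F = -1/4, G = 5/4 at the point
E_x = -1, E_y = 0, F_x = 1/2, F_y = 0, G_x = 0, G_y = 0
EG - F^2 = 3/2;  g^inv = (2/3) * [[5/4, 1/4], [1/4, 5/4]]
first-kind symbols [ij,l] = (1/2)(d_i g_jl + d_j g_il - d_l g_ij): [xx,x] = E_x/2 = -1/2, [xx,y] = F_x - E_y/2 = 1/2, [xy,x] = E_y/2 = 0, [xy,y] = G_x/2 = 0, [yy,x] = F_y - G_x/2 = 0, [yy,y] = G_y/2 = 0
Gamma^x_ij = (G*[ij,x] - F*[ij,y])/(EG - F^2), Gamma^y_ij = (E*[ij,y] - F*[ij,x])/(EG - F^2)


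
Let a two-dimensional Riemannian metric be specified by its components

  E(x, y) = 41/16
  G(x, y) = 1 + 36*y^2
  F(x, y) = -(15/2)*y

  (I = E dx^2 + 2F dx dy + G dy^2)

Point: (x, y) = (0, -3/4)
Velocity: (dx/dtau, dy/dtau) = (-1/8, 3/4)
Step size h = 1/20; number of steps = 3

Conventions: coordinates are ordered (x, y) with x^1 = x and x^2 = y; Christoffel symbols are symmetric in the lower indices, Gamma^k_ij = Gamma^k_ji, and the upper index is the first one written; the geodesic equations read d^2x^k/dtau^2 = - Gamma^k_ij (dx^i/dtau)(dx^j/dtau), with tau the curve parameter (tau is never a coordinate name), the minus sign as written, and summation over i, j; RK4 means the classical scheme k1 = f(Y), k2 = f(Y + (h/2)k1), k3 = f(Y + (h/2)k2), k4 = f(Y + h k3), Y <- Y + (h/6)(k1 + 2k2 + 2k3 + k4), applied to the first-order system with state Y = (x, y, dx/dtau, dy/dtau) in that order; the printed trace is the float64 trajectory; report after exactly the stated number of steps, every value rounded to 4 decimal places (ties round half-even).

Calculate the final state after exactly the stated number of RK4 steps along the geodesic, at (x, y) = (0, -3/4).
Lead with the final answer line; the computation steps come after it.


Answer: x = -0.0162, y = -0.6289, dx/dtau = -0.0873, dy/dtau = 0.8740

f(Y) = (dx/dtau, dy/dtau, -Gamma^x_ij Y'^i Y'^j, -Gamma^y_ij Y'^i Y'^j) with the Gammas evaluated at the stage position; h = 0.050000; intermediate values shown to 6 dp
step 0: x = 0.0000, y = -0.7500, dx/dtau = -0.1250, dy/dtau = 0.7500
step 1:
  k1: at (x, y) = (0.000000, -0.750000), (dx/dtau, dy/dtau) = (-0.125000, 0.750000); Gamma_xxx = 0.000000, Gamma_xxy = 0.000000, Gamma_xyy = -0.328767, Gamma_yxx = 0.000000, Gamma_yxy = 0.000000, Gamma_yyy = -1.183562; k1 = (-0.125000, 0.750000, 0.184932, 0.665753)
  k2: at (x, y) = (-0.003125, -0.731250), (dx/dtau, dy/dtau) = (-0.120377, 0.766644); Gamma_xxx = 0.000000, Gamma_xxy = 0.000000, Gamma_xyy = -0.343837, Gamma_yxx = 0.000000, Gamma_yxy = 0.000000, Gamma_yyy = -1.206868; k2 = (-0.120377, 0.766644, 0.202088, 0.709328)
  k3: at (x, y) = (-0.003009, -0.730834), (dx/dtau, dy/dtau) = (-0.119948, 0.767733); Gamma_xxx = 0.000000, Gamma_xxy = 0.000000, Gamma_xyy = -0.344183, Gamma_yxx = 0.000000, Gamma_yxy = 0.000000, Gamma_yyy = -1.207394; k3 = (-0.119948, 0.767733, 0.202866, 0.711655)
  k4: at (x, y) = (-0.005997, -0.711613), (dx/dtau, dy/dtau) = (-0.114857, 0.785583); Gamma_xxx = 0.000000, Gamma_xxy = 0.000000, Gamma_xyy = -0.360704, Gamma_yxx = 0.000000, Gamma_yxy = 0.000000, Gamma_yyy = -1.232073; k4 = (-0.114857, 0.785583, 0.222605, 0.760362)
  Y <- Y + (h/6)(k1 + 2k2 + 2k3 + k4): x = -0.0060, y = -0.7116, dx/dtau = -0.1149, dy/dtau = 0.7856
step 2:
  k1: at (x, y) = (-0.006004, -0.711631), (dx/dtau, dy/dtau) = (-0.114855, 0.785567); Gamma_xxx = 0.000000, Gamma_xxy = 0.000000, Gamma_xyy = -0.360689, Gamma_yxx = 0.000000, Gamma_yxy = 0.000000, Gamma_yyy = -1.232050; k1 = (-0.114855, 0.785567, 0.222587, 0.760318)
  k2: at (x, y) = (-0.008876, -0.691991), (dx/dtau, dy/dtau) = (-0.109290, 0.804575); Gamma_xxx = 0.000000, Gamma_xxy = 0.000000, Gamma_xyy = -0.378765, Gamma_yxx = 0.000000, Gamma_yxy = 0.000000, Gamma_yyy = -1.258092; k2 = (-0.109290, 0.804575, 0.245191, 0.814415)
  k3: at (x, y) = (-0.008736, -0.691516), (dx/dtau, dy/dtau) = (-0.108725, 0.805928); Gamma_xxx = 0.000000, Gamma_xxy = 0.000000, Gamma_xyy = -0.379219, Gamma_yxx = 0.000000, Gamma_yxy = 0.000000, Gamma_yyy = -1.258732; k3 = (-0.108725, 0.805928, 0.246310, 0.817571)
  k4: at (x, y) = (-0.011440, -0.671334), (dx/dtau, dy/dtau) = (-0.102539, 0.826446); Gamma_xxx = 0.000000, Gamma_xxy = 0.000000, Gamma_xyy = -0.399205, Gamma_yxx = 0.000000, Gamma_yxy = 0.000000, Gamma_yyy = -1.286401; k4 = (-0.102539, 0.826446, 0.272662, 0.878628)
  Y <- Y + (h/6)(k1 + 2k2 + 2k3 + k4): x = -0.0114, y = -0.6714, dx/dtau = -0.1025, dy/dtau = 0.8264
step 3:
  k1: at (x, y) = (-0.011449, -0.671355), (dx/dtau, dy/dtau) = (-0.102536, 0.826425); Gamma_xxx = 0.000000, Gamma_xxy = 0.000000, Gamma_xyy = -0.399184, Gamma_yxx = 0.000000, Gamma_yxy = 0.000000, Gamma_yyy = -1.286371; k1 = (-0.102536, 0.826425, 0.272634, 0.878564)
  k2: at (x, y) = (-0.014013, -0.650695), (dx/dtau, dy/dtau) = (-0.095720, 0.848389); Gamma_xxx = 0.000000, Gamma_xxy = 0.000000, Gamma_xyy = -0.421229, Gamma_yxx = 0.000000, Gamma_yxy = 0.000000, Gamma_yyy = -1.315640; k2 = (-0.095720, 0.848389, 0.303186, 0.946950)
  k3: at (x, y) = (-0.013842, -0.650146), (dx/dtau, dy/dtau) = (-0.094956, 0.850099); Gamma_xxx = 0.000000, Gamma_xxy = 0.000000, Gamma_xyy = -0.421838, Gamma_yxx = 0.000000, Gamma_yxy = 0.000000, Gamma_yyy = -1.316431; k3 = (-0.094956, 0.850099, 0.304849, 0.951342)
  k4: at (x, y) = (-0.016197, -0.628850), (dx/dtau, dy/dtau) = (-0.087293, 0.873992); Gamma_xxx = 0.000000, Gamma_xxy = 0.000000, Gamma_xyy = -0.446460, Gamma_yxx = 0.000000, Gamma_yxy = 0.000000, Gamma_yyy = -1.347633; k4 = (-0.087293, 0.873992, 0.341034, 1.029406)
  Y <- Y + (h/6)(k1 + 2k2 + 2k3 + k4): x = -0.0162, y = -0.6289, dx/dtau = -0.0873, dy/dtau = 0.8740


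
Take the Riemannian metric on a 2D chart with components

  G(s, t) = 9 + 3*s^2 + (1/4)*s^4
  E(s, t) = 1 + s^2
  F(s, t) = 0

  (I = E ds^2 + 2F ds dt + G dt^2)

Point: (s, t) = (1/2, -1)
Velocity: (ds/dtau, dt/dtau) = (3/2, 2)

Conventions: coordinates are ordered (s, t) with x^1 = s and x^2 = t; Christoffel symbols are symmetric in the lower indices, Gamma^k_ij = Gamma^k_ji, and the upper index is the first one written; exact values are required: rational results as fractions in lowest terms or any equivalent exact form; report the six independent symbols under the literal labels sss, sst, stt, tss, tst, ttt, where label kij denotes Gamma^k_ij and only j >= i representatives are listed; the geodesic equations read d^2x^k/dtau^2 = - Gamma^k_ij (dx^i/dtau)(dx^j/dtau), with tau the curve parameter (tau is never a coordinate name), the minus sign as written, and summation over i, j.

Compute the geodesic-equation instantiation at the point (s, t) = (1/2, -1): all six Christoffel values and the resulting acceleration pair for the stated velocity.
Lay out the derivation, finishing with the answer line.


E = 5/4, F = 0, G = 625/64 at the point
E_s = 1, E_t = 0, F_s = 0, F_t = 0, G_s = 25/8, G_t = 0
EG - F^2 = 3125/256;  g^inv = (256/3125) * [[625/64, 0], [0, 5/4]]
first-kind symbols [ij,l] = (1/2)(d_i g_jl + d_j g_il - d_l g_ij): [ss,s] = E_s/2 = 1/2, [ss,t] = F_s - E_t/2 = 0, [st,s] = E_t/2 = 0, [st,t] = G_s/2 = 25/16, [tt,s] = F_t - G_s/2 = -25/16, [tt,t] = G_t/2 = 0
Gamma^s_ij = (G*[ij,s] - F*[ij,t])/(EG - F^2), Gamma^t_ij = (E*[ij,t] - F*[ij,s])/(EG - F^2)
Gamma_sss = 2/5, Gamma_sst = 0, Gamma_stt = -5/4, Gamma_tss = 0, Gamma_tst = 4/25, Gamma_ttt = 0
d^2s/dtau^2 = -(Gamma_sss*(3/2)^2 + 2*Gamma_sst*(3/2)*(2) + Gamma_stt*(2)^2) = 41/10
d^2t/dtau^2 = -(Gamma_tss*(3/2)^2 + 2*Gamma_tst*(3/2)*(2) + Gamma_ttt*(2)^2) = -24/25

Answer: Gamma_sss = 2/5, Gamma_sst = 0, Gamma_stt = -5/4, Gamma_tss = 0, Gamma_tst = 4/25, Gamma_ttt = 0; accelerations (d^2s/dtau^2, d^2t/dtau^2) = (41/10, -24/25)


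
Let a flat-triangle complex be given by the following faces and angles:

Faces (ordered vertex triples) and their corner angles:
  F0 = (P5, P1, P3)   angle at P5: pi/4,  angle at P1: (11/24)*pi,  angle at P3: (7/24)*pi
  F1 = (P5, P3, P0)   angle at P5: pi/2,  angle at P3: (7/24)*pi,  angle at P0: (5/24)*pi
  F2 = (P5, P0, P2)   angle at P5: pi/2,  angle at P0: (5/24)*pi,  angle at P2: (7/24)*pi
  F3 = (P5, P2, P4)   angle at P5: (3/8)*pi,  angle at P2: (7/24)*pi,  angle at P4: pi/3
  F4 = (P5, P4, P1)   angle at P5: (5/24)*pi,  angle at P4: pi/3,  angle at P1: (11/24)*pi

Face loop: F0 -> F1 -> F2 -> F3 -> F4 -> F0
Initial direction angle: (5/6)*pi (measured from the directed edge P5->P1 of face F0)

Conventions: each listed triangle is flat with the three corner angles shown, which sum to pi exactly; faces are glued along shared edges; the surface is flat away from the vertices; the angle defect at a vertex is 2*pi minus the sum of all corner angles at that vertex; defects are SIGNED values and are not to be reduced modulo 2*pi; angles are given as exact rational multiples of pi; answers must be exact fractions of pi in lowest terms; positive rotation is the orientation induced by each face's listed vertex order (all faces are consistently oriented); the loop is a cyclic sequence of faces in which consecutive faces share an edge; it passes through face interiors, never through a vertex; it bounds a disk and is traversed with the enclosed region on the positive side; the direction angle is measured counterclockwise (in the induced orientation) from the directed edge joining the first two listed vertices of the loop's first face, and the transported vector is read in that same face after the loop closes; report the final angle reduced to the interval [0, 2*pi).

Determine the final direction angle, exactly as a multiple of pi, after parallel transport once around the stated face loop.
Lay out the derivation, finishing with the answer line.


enclosed vertex P5: corner angles sum to (11/6)*pi, defect = 2*pi - (11/6)*pi = pi/6
summing the enclosed defects onto the initial angle, mod 2*pi in the induced orientation:
final angle = (5/6)*pi + pi/6 = pi (mod 2*pi)

Answer: final direction angle = pi


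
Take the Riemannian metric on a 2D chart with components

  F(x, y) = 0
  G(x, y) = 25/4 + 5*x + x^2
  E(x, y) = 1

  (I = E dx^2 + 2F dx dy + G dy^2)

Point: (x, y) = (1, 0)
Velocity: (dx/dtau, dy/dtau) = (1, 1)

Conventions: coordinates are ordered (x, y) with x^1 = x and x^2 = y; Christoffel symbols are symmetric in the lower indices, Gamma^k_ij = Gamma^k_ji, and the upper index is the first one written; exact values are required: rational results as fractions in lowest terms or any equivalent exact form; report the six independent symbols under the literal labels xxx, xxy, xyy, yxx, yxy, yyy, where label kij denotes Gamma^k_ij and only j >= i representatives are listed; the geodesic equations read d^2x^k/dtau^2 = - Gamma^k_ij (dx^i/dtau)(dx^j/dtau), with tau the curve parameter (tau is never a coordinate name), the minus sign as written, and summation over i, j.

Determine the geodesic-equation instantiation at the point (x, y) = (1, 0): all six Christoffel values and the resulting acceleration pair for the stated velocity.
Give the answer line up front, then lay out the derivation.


Answer: Gamma_xxx = 0, Gamma_xxy = 0, Gamma_xyy = -7/2, Gamma_yxx = 0, Gamma_yxy = 2/7, Gamma_yyy = 0; accelerations (d^2x/dtau^2, d^2y/dtau^2) = (7/2, -4/7)

E = 1, F = 0, G = 49/4 at the point
E_x = 0, E_y = 0, F_x = 0, F_y = 0, G_x = 7, G_y = 0
EG - F^2 = 49/4;  g^inv = (4/49) * [[49/4, 0], [0, 1]]
first-kind symbols [ij,l] = (1/2)(d_i g_jl + d_j g_il - d_l g_ij): [xx,x] = E_x/2 = 0, [xx,y] = F_x - E_y/2 = 0, [xy,x] = E_y/2 = 0, [xy,y] = G_x/2 = 7/2, [yy,x] = F_y - G_x/2 = -7/2, [yy,y] = G_y/2 = 0
Gamma^x_ij = (G*[ij,x] - F*[ij,y])/(EG - F^2), Gamma^y_ij = (E*[ij,y] - F*[ij,x])/(EG - F^2)
Gamma_xxx = 0, Gamma_xxy = 0, Gamma_xyy = -7/2, Gamma_yxx = 0, Gamma_yxy = 2/7, Gamma_yyy = 0
d^2x/dtau^2 = -(Gamma_xxx*(1)^2 + 2*Gamma_xxy*(1)*(1) + Gamma_xyy*(1)^2) = 7/2
d^2y/dtau^2 = -(Gamma_yxx*(1)^2 + 2*Gamma_yxy*(1)*(1) + Gamma_yyy*(1)^2) = -4/7


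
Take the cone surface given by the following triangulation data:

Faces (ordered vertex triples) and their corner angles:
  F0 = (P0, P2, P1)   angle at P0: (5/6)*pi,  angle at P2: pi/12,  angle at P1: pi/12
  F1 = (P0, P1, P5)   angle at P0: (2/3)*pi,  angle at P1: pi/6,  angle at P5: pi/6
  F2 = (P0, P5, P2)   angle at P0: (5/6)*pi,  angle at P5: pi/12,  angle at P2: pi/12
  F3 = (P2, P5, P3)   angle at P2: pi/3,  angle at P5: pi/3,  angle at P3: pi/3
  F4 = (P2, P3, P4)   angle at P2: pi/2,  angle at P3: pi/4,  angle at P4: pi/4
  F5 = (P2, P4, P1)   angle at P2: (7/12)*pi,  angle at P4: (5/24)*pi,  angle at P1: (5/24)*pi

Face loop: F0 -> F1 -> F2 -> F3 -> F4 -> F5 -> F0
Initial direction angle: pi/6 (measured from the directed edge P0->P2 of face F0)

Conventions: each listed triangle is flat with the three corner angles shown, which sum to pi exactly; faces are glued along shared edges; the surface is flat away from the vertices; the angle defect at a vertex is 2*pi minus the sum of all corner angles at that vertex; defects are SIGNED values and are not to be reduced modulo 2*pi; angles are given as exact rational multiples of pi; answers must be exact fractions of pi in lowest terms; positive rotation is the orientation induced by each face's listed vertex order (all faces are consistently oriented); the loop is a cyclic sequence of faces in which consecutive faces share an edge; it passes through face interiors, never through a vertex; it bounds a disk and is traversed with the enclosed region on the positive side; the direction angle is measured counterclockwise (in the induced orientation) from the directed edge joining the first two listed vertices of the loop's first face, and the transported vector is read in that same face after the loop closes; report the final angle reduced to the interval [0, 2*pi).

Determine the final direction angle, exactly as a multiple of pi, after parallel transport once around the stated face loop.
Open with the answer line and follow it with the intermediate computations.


Answer: final direction angle = pi/4

enclosed vertex P0: corner angles sum to (7/3)*pi, defect = 2*pi - (7/3)*pi = -pi/3
enclosed vertex P2: corner angles sum to (19/12)*pi, defect = 2*pi - (19/12)*pi = (5/12)*pi
the rotation equals the total enclosed defect, so the final angle is initial + defects (mod 2*pi)
final angle = pi/6 + pi/12 = pi/4 (mod 2*pi)


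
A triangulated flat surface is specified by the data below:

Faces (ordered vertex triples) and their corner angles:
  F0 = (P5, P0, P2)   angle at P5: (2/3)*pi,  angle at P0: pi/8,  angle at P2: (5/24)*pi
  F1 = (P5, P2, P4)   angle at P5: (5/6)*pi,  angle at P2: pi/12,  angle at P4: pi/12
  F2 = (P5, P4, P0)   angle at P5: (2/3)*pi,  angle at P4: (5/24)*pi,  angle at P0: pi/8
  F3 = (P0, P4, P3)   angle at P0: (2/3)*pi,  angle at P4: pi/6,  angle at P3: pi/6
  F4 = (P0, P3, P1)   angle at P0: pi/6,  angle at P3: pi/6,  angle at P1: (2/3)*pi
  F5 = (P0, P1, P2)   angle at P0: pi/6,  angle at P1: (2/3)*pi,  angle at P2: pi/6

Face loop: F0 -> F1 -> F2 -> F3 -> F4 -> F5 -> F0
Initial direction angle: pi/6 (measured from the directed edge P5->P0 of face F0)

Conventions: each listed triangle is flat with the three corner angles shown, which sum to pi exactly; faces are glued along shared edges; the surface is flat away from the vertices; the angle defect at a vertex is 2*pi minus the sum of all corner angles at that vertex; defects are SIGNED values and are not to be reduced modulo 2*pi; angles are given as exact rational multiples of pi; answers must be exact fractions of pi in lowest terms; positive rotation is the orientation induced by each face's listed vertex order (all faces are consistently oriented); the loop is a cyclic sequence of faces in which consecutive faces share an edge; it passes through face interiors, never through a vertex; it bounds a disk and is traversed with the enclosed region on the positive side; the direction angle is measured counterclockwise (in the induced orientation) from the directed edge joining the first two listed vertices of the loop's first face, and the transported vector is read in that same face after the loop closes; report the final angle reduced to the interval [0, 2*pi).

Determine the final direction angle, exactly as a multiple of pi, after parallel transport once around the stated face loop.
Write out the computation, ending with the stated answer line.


enclosed vertex P0: corner angles sum to (5/4)*pi, defect = 2*pi - (5/4)*pi = (3/4)*pi
enclosed vertex P5: corner angles sum to (13/6)*pi, defect = 2*pi - (13/6)*pi = -pi/6
the final direction is the initial angle plus the enclosed defects, taken mod 2*pi in the induced orientation
final angle = pi/6 + (7/12)*pi = (3/4)*pi (mod 2*pi)

Answer: final direction angle = (3/4)*pi


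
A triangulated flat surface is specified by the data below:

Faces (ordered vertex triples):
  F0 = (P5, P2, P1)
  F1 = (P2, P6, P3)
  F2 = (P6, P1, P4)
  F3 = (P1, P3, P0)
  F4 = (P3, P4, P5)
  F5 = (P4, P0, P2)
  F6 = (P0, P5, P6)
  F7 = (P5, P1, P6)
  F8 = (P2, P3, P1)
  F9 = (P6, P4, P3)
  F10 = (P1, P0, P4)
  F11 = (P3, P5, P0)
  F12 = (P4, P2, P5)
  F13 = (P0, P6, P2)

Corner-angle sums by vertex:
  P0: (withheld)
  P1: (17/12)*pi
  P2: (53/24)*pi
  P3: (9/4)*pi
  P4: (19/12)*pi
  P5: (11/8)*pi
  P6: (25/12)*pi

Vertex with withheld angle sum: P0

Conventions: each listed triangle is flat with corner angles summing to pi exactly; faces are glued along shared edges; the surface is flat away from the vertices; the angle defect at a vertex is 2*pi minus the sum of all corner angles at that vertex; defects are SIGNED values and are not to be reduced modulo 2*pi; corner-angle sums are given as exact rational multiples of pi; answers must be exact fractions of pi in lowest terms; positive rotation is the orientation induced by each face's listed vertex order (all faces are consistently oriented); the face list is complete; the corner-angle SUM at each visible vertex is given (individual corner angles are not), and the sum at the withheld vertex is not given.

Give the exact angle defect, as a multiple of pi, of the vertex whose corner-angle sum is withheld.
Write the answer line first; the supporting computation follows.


Answer: defect(P0) = (-13/12)*pi

V = 7, E = 21, F = 14; chi = V - E + F = 0
Gauss-Bonnet: total defect = 2*pi*chi = 0; visible defects sum to (13/12)*pi


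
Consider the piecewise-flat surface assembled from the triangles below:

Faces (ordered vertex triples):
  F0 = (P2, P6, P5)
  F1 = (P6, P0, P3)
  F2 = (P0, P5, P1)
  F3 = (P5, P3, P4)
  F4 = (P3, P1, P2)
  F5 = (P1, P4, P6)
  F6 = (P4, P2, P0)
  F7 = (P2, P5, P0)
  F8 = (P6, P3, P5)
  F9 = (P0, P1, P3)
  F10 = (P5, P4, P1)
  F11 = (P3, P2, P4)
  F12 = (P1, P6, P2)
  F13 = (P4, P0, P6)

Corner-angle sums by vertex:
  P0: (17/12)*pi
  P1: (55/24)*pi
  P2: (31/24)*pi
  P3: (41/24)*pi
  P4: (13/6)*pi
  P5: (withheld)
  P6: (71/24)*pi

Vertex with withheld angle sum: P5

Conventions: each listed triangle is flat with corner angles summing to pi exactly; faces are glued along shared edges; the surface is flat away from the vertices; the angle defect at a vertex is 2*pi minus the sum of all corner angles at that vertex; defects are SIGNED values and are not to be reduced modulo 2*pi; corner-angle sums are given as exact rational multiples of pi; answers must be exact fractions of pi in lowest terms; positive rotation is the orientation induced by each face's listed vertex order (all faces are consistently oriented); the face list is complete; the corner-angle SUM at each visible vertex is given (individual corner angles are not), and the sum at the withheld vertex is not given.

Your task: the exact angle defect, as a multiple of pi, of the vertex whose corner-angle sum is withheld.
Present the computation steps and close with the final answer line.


V = 7, E = 21, F = 14; chi = V - E + F = 0
Gauss-Bonnet: total defect = 2*pi*chi = 0; visible defects sum to pi/6

Answer: defect(P5) = -pi/6
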